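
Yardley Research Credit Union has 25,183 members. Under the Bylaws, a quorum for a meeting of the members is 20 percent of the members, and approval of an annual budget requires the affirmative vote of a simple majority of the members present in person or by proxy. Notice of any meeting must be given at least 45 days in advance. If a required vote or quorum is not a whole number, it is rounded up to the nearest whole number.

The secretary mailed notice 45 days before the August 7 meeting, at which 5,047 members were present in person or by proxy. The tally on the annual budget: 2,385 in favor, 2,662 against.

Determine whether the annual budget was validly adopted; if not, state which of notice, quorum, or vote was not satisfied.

Invalid — vote requirement not satisfied.

Notice: 45 days given; 45 required. Satisfied.
Quorum: 20% of 25,183 = 5,036.60, rounded up to 5,037; 5,047 present. Satisfied.
Vote: requires a majority of those present (5,047); a majority of 5047 is 2524, so 2,524 needed; 2,385 in favor. Not satisfied.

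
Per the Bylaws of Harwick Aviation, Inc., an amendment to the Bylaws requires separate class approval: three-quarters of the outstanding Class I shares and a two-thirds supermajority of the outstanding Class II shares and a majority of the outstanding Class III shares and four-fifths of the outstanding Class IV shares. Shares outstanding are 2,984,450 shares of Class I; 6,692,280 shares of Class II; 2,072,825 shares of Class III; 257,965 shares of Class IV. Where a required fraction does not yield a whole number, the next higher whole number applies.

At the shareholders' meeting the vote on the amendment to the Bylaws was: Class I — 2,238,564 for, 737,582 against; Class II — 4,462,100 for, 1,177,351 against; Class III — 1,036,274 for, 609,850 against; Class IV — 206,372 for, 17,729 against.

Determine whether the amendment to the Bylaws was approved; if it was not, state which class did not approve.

Class I: 3/4 of 2984450 = 2238337.50, rounded up to 2238338; 2,238,338 required, 2,238,564 in favor — approved.
Class II: 2/3 of 6692280 = 4461520; 4,461,520 required, 4,462,100 in favor — approved.
Class III: a majority of 2072825 is 1036413; 1,036,413 required, 1,036,274 in favor — not approved.
Class IV: 4/5 of 257965 = 206372; 206,372 required, 206,372 in favor — approved.

Not approved — the Class III shares did not give the required vote.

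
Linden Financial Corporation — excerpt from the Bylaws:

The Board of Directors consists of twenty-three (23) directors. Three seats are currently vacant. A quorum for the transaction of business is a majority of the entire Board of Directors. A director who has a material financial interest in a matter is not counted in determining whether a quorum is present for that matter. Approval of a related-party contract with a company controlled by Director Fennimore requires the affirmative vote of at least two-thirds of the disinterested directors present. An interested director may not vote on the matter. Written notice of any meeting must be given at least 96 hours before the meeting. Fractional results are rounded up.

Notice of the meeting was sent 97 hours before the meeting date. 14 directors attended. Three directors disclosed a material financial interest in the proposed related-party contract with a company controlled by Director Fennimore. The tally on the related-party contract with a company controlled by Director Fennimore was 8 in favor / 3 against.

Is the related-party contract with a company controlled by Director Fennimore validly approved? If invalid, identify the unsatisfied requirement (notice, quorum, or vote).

Notice: 97 hours given; 96 required (97 ≥ 96). Satisfied.
Quorum: 14 present, but the 3 interested directors do not count, leaving 11. Quorum is 12. Not satisfied.
Vote: the related-party contract with a company controlled by Director Fennimore requires two-thirds of the disinterested directors present (14 − 3 = 11). 2/3 of 11 = 7.33, rounded up to 8, so 8 affirmative votes are needed; 8 voted in favor. Satisfied. (Moot — without a quorum no business can be validly transacted.)

Invalid — quorum requirement not satisfied.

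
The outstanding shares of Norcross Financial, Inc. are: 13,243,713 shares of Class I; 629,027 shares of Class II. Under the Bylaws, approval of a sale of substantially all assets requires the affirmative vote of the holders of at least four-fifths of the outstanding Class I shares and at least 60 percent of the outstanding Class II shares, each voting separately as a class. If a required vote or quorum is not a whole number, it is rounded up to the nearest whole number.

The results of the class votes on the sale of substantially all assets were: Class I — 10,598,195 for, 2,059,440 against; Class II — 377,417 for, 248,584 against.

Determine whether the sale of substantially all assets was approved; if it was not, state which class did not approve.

Approved — every class gave the required vote.

Class I: 4/5 of 13243713 = 10594970.40, rounded up to 10594971; 10,594,971 required, 10,598,195 in favor — approved.
Class II: 3/5 of 629027 = 377416.20, rounded up to 377417; 377,417 required, 377,417 in favor — approved.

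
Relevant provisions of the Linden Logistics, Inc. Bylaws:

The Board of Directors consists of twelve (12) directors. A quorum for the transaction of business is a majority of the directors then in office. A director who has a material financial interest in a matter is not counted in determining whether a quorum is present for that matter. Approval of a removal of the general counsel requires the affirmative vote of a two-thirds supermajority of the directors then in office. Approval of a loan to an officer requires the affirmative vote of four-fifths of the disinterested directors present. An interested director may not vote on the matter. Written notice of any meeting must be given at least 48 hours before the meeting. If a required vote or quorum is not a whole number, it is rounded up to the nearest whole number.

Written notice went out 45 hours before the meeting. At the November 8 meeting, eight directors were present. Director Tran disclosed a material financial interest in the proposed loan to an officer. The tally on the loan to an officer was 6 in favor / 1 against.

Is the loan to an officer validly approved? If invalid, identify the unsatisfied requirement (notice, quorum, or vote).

Notice: 45 hours given; 48 required (45 < 48). Not satisfied.
Quorum: 8 present, but the 1 interested director does not count, leaving 7. Quorum is 7. Satisfied.
Vote: the loan to an officer requires four-fifths of the disinterested directors present (8 − 1 = 7). 4/5 of 7 = 5.60, rounded up to 6, so 6 affirmative votes are needed; 6 voted in favor. Satisfied.

Invalid — notice requirement not satisfied.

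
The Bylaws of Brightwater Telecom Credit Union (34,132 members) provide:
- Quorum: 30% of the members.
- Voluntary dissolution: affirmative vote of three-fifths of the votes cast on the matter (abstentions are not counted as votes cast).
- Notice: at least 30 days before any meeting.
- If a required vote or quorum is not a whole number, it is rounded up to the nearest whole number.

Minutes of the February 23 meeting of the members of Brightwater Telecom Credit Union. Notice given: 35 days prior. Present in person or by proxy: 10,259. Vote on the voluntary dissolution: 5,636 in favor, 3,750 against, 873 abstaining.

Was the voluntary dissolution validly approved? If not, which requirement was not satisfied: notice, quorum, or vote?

Notice: 35 days given; 30 required. Satisfied.
Quorum: 30% of 34,132 = 10,239.60, rounded up to 10,240; 10,259 present. Satisfied.
Vote: requires three-fifths of the votes cast (10,259 − 873 abstaining = 9,386); 3/5 of 9386 = 5631.60, rounded up to 5632, so 5,632 needed; 5,636 in favor. Satisfied.

Valid — all requirements satisfied.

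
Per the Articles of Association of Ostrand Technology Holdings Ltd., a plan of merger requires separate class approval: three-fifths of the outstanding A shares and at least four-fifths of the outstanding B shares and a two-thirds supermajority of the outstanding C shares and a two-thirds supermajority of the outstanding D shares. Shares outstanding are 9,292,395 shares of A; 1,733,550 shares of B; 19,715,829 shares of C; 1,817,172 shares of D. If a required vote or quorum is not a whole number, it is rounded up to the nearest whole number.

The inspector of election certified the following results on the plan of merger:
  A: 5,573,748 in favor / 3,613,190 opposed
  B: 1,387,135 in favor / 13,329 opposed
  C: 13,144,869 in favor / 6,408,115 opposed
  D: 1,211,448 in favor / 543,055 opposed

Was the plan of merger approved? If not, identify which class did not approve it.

Not approved — the A shares did not give the required vote.

A: 3/5 of 9292395 = 5575437; 5,575,437 required, 5,573,748 in favor — not approved.
B: 4/5 of 1733550 = 1386840; 1,386,840 required, 1,387,135 in favor — approved.
C: 2/3 of 19715829 = 13143886; 13,143,886 required, 13,144,869 in favor — approved.
D: 2/3 of 1817172 = 1211448; 1,211,448 required, 1,211,448 in favor — approved.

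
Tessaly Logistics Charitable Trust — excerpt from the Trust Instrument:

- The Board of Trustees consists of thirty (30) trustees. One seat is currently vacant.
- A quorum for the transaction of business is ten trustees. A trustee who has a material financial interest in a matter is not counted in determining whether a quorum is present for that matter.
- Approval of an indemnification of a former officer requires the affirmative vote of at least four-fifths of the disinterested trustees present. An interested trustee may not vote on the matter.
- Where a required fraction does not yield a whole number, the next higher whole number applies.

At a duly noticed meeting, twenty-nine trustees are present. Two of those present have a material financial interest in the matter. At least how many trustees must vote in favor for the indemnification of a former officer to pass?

The indemnification of a former officer requires four-fifths of the disinterested trustees present (29 − 2 = 27).
4/5 of 27 = 21.60, rounded up to 22.

22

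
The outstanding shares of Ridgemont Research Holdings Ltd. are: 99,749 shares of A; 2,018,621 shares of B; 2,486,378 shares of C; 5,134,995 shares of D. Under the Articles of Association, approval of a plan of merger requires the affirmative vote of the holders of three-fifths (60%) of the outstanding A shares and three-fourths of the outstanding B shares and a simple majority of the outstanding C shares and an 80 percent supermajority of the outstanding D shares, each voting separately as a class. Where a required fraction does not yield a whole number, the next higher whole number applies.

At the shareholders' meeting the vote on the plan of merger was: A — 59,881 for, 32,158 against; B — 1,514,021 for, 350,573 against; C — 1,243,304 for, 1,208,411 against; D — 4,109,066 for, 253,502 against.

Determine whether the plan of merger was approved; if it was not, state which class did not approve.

A: 3/5 of 99749 = 59849.40, rounded up to 59850; 59,850 required, 59,881 in favor — approved.
B: 3/4 of 2018621 = 1513965.75, rounded up to 1513966; 1,513,966 required, 1,514,021 in favor — approved.
C: a majority of 2486378 is 1243190; 1,243,190 required, 1,243,304 in favor — approved.
D: 4/5 of 5134995 = 4107996; 4,107,996 required, 4,109,066 in favor — approved.

Approved — every class gave the required vote.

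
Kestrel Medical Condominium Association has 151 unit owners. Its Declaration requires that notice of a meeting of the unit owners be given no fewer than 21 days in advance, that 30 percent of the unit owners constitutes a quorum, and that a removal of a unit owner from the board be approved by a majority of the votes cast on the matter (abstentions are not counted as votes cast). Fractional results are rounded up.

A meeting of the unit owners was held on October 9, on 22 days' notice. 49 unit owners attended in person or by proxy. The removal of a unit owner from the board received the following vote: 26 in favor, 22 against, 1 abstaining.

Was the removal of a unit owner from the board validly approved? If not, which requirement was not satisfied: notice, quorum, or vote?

Valid — all requirements satisfied.

Notice: 22 days given; 21 required. Satisfied.
Quorum: 30% of 151 = 45.30, rounded up to 46; 49 present. Satisfied.
Vote: requires a majority of the votes cast (49 − 1 abstaining = 48); a majority of 48 is 25, so 25 needed; 26 in favor. Satisfied.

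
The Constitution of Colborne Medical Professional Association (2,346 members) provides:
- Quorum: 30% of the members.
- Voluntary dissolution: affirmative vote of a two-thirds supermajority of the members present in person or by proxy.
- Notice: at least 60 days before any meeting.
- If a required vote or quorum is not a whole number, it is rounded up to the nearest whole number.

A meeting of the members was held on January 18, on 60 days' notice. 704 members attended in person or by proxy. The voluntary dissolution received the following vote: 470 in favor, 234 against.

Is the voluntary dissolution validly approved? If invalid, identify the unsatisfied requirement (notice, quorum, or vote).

Notice: 60 days given; 60 required. Satisfied.
Quorum: 30% of 2,346 = 703.80, rounded up to 704; 704 present. Satisfied.
Vote: requires two-thirds of those present (704); 2/3 of 704 = 469.33, rounded up to 470, so 470 needed; 470 in favor. Satisfied.

Valid — all requirements satisfied.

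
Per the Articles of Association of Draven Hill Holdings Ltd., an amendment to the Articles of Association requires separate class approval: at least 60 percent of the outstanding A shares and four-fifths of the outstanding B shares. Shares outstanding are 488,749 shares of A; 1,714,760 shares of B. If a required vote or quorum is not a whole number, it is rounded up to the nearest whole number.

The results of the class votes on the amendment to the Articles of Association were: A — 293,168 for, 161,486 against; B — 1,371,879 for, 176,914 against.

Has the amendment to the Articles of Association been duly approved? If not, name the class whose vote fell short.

A: 3/5 of 488749 = 293249.40, rounded up to 293250; 293,250 required, 293,168 in favor — not approved.
B: 4/5 of 1714760 = 1371808; 1,371,808 required, 1,371,879 in favor — approved.

Not approved — the A shares did not give the required vote.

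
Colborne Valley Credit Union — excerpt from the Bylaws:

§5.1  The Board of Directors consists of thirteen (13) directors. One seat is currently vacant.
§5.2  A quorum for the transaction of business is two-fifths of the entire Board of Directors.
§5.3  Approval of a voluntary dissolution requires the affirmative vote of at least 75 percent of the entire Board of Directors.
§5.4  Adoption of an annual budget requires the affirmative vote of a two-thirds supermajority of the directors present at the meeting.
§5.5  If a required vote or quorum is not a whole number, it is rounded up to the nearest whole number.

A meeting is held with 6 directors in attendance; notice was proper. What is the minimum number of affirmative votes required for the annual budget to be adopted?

4

The annual budget requires two-thirds of the directors present (6).
2/3 of 6 = 4.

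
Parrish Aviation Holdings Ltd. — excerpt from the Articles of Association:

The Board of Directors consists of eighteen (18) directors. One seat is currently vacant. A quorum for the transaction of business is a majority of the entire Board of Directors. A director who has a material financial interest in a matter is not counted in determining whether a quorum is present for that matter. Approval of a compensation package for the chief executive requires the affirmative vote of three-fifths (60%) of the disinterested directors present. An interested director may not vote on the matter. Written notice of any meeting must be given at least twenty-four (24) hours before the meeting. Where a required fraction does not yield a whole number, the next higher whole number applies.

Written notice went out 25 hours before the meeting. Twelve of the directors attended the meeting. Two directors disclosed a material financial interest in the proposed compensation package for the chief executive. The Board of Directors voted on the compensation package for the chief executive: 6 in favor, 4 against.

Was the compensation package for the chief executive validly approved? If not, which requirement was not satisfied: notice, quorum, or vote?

Notice: 25 hours given; 24 required (25 ≥ 24). Satisfied.
Quorum: 12 present, but the 2 interested directors do not count, leaving 10. Quorum is 10. Satisfied.
Vote: the compensation package for the chief executive requires three-fifths of the disinterested directors present (12 − 2 = 10). 3/5 of 10 = 6, so 6 affirmative votes are needed; 6 voted in favor. Satisfied.

Valid — all requirements satisfied.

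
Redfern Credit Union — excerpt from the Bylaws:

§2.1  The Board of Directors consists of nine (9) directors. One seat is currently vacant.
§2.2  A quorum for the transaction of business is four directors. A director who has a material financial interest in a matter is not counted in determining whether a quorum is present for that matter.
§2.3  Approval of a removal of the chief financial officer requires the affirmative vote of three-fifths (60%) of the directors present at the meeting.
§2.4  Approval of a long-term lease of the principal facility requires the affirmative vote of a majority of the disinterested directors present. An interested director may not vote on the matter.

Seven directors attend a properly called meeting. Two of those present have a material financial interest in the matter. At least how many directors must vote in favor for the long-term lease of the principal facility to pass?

The long-term lease of the principal facility requires a majority of the disinterested directors present (7 − 2 = 5).
A majority of 5 is 3.

3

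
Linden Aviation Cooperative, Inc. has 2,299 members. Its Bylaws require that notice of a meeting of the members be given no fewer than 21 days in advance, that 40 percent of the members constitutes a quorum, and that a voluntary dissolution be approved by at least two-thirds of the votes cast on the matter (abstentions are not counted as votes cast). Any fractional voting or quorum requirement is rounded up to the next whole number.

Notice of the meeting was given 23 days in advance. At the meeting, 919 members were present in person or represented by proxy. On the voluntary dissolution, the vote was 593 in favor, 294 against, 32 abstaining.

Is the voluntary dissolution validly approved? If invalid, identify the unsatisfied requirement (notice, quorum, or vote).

Notice: 23 days given; 21 required. Satisfied.
Quorum: 40% of 2,299 = 919.60, rounded up to 920; 919 present. Not satisfied.
Vote: requires two-thirds of the votes cast (919 − 32 abstaining = 887); 2/3 of 887 = 591.33, rounded up to 592, so 592 needed; 593 in favor. Satisfied.

Invalid — quorum requirement not satisfied.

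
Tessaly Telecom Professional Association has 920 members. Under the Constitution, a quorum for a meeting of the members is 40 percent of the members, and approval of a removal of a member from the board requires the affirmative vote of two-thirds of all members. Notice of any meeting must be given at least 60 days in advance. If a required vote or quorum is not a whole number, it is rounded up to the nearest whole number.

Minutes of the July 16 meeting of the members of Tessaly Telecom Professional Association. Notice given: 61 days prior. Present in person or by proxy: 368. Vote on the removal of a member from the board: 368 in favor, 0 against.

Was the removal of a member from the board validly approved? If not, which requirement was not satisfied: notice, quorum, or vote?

Invalid — vote requirement not satisfied.

Notice: 61 days given; 60 required. Satisfied.
Quorum: 40% of 920 = 368; 368 present. Satisfied.
Vote: requires two-thirds of all members (920); 2/3 of 920 = 613.33, rounded up to 614, so 614 needed; 368 in favor. Not satisfied.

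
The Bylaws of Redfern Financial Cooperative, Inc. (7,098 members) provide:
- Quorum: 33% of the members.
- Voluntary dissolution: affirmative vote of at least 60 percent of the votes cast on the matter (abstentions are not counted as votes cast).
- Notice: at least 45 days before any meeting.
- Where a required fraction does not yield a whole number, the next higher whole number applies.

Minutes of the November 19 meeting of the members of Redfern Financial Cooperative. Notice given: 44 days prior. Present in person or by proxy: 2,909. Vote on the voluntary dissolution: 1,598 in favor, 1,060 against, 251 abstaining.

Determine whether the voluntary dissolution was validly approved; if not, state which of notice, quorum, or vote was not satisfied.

Invalid — notice requirement not satisfied.

Notice: 44 days given; 45 required. Not satisfied.
Quorum: 33% of 7,098 = 2,342.34, rounded up to 2,343; 2,909 present. Satisfied.
Vote: requires three-fifths of the votes cast (2,909 − 251 abstaining = 2,658); 3/5 of 2658 = 1594.80, rounded up to 1595, so 1,595 needed; 1,598 in favor. Satisfied.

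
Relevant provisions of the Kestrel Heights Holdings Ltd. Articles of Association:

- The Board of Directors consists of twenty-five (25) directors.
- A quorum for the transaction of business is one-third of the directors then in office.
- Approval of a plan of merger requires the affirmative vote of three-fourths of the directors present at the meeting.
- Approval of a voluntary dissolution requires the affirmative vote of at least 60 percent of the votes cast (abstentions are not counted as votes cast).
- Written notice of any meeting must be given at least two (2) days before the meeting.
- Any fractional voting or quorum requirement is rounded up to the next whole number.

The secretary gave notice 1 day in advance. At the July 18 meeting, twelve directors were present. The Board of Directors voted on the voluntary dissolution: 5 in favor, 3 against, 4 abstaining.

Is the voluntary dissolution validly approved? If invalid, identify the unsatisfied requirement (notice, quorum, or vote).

Notice: 1 day given; 2 required (1 < 2). Not satisfied.
Quorum: 12 present; quorum is 9. Satisfied.
Vote: the voluntary dissolution requires three-fifths of the votes cast (12 present − 4 abstaining = 8). 3/5 of 8 = 4.80, rounded up to 5, so 5 affirmative votes are needed; 5 voted in favor. Satisfied.

Invalid — notice requirement not satisfied.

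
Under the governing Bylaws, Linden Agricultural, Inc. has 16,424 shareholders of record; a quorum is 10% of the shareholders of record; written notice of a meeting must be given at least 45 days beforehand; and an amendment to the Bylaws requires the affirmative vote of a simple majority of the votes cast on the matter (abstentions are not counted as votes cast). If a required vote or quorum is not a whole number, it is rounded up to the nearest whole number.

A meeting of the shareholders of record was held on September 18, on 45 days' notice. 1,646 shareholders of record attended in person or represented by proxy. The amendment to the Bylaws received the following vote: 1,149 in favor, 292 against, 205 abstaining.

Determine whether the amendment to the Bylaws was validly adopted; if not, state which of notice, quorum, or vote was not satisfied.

Notice: 45 days given; 45 required. Satisfied.
Quorum: 10% of 16,424 = 1,642.40, rounded up to 1,643; 1,646 present. Satisfied.
Vote: requires a majority of the votes cast (1,646 − 205 abstaining = 1,441); a majority of 1441 is 721, so 721 needed; 1,149 in favor. Satisfied.

Valid — all requirements satisfied.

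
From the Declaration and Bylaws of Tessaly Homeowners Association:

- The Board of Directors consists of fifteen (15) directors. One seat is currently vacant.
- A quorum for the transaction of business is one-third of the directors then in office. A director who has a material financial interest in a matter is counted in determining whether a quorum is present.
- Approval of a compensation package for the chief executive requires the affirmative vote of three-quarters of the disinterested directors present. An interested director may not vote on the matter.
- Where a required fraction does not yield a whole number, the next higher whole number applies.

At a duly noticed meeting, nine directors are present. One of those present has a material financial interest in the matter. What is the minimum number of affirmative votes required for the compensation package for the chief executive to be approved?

The compensation package for the chief executive requires three-fourths of the disinterested directors present (9 − 1 = 8).
3/4 of 8 = 6.

6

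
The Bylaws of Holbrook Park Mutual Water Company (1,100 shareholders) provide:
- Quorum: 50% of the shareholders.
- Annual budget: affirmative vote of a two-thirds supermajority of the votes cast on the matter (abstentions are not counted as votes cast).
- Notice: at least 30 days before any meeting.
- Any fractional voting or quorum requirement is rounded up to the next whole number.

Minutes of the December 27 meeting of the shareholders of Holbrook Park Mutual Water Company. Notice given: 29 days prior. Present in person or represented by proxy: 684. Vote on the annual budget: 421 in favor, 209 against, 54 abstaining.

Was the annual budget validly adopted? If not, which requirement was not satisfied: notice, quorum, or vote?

Notice: 29 days given; 30 required. Not satisfied.
Quorum: 50% of 1,100 = 550; 684 present. Satisfied.
Vote: requires two-thirds of the votes cast (684 − 54 abstaining = 630); 2/3 of 630 = 420, so 420 needed; 421 in favor. Satisfied.

Invalid — notice requirement not satisfied.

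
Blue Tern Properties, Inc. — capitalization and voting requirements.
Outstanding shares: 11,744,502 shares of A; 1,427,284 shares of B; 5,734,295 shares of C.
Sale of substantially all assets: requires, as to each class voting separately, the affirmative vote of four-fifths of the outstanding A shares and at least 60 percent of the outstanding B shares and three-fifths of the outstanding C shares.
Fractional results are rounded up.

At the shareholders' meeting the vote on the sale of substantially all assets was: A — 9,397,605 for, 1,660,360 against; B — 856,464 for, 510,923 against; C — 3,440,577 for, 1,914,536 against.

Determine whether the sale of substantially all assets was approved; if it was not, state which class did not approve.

A: 4/5 of 11744502 = 9395601.60, rounded up to 9395602; 9,395,602 required, 9,397,605 in favor — approved.
B: 3/5 of 1427284 = 856370.40, rounded up to 856371; 856,371 required, 856,464 in favor — approved.
C: 3/5 of 5734295 = 3440577; 3,440,577 required, 3,440,577 in favor — approved.

Approved — every class gave the required vote.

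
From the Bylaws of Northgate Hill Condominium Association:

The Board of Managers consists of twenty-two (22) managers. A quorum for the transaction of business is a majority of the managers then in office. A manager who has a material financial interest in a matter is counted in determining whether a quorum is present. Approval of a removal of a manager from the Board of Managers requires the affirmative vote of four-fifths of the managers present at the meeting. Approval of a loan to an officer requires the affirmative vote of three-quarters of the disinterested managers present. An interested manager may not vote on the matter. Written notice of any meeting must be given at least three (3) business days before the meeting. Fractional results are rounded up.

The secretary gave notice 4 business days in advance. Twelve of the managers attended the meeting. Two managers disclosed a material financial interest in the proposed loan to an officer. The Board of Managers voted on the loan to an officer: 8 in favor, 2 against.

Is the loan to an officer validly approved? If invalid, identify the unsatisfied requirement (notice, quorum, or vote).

Notice: 4 business days given; 3 required (4 ≥ 3). Satisfied.
Quorum: 12 present (interested managers count toward quorum); quorum is 12. Satisfied.
Vote: the loan to an officer requires three-fourths of the disinterested managers present (12 − 2 = 10). 3/4 of 10 = 7.50, rounded up to 8, so 8 affirmative votes are needed; 8 voted in favor. Satisfied.

Valid — all requirements satisfied.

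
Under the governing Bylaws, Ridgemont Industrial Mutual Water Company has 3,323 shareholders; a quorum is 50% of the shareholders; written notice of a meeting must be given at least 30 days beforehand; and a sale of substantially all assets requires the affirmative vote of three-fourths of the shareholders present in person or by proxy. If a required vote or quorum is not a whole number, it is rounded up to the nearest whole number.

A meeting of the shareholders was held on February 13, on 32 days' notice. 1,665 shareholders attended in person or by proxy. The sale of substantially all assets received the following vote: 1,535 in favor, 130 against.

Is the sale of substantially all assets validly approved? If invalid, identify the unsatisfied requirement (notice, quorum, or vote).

Notice: 32 days given; 30 required. Satisfied.
Quorum: 50% of 3,323 = 1,661.50, rounded up to 1,662; 1,665 present. Satisfied.
Vote: requires three-fourths of those present (1,665); 3/4 of 1665 = 1248.75, rounded up to 1249, so 1,249 needed; 1,535 in favor. Satisfied.

Valid — all requirements satisfied.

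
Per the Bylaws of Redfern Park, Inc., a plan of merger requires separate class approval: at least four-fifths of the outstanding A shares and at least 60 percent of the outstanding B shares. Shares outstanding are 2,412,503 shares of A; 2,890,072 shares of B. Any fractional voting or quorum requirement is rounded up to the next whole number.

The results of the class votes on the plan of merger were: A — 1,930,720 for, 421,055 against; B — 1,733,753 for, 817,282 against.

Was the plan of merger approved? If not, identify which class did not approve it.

Not approved — the B shares did not give the required vote.

A: 4/5 of 2412503 = 1930002.40, rounded up to 1930003; 1,930,003 required, 1,930,720 in favor — approved.
B: 3/5 of 2890072 = 1734043.20, rounded up to 1734044; 1,734,044 required, 1,733,753 in favor — not approved.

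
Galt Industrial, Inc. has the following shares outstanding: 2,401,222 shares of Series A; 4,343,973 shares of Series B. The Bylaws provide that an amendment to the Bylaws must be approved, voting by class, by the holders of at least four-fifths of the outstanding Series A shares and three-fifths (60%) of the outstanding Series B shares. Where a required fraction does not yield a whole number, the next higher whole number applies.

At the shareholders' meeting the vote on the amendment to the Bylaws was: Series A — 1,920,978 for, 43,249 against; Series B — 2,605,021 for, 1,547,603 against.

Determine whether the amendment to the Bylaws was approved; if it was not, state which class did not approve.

Not approved — the Series B shares did not give the required vote.

Series A: 4/5 of 2401222 = 1920977.60, rounded up to 1920978; 1,920,978 required, 1,920,978 in favor — approved.
Series B: 3/5 of 4343973 = 2606383.80, rounded up to 2606384; 2,606,384 required, 2,605,021 in favor — not approved.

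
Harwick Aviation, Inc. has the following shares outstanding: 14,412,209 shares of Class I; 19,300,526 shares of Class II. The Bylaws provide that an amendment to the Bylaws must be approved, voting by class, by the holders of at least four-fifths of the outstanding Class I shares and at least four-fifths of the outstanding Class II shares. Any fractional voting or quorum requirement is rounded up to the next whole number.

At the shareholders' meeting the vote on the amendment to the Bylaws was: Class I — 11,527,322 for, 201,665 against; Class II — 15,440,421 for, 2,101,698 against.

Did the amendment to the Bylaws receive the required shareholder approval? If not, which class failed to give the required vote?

Class I: 4/5 of 14412209 = 11529767.20, rounded up to 11529768; 11,529,768 required, 11,527,322 in favor — not approved.
Class II: 4/5 of 19300526 = 15440420.80, rounded up to 15440421; 15,440,421 required, 15,440,421 in favor — approved.

Not approved — the Class I shares did not give the required vote.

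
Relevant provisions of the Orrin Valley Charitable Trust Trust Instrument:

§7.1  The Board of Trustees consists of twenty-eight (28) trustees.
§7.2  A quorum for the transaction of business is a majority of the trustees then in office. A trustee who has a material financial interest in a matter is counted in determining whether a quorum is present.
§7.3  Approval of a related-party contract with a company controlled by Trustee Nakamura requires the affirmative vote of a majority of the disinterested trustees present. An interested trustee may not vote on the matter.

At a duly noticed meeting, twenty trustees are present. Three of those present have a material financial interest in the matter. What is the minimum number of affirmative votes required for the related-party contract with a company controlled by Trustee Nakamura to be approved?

9

The related-party contract with a company controlled by Trustee Nakamura requires a majority of the disinterested trustees present (20 − 3 = 17).
A majority of 17 is 9.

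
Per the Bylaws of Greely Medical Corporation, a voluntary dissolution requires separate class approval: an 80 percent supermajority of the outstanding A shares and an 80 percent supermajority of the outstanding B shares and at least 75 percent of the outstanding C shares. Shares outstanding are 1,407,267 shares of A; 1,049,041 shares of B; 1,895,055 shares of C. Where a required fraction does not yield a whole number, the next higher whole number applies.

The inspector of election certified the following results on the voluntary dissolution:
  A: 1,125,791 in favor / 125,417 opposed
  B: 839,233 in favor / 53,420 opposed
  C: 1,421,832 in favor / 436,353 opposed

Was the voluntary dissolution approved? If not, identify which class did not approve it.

Not approved — the A shares did not give the required vote.

A: 4/5 of 1407267 = 1125813.60, rounded up to 1125814; 1,125,814 required, 1,125,791 in favor — not approved.
B: 4/5 of 1049041 = 839232.80, rounded up to 839233; 839,233 required, 839,233 in favor — approved.
C: 3/4 of 1895055 = 1421291.25, rounded up to 1421292; 1,421,292 required, 1,421,832 in favor — approved.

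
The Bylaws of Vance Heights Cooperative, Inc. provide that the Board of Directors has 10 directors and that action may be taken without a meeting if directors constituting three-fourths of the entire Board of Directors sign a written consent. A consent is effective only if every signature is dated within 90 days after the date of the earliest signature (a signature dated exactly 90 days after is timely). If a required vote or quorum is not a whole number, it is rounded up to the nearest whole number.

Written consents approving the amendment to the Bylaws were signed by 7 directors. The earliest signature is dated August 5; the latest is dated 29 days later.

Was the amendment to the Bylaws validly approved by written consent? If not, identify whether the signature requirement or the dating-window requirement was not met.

Not effective — insufficient signatures.

Signatures required: three-fourths of 10 — 3/4 of 10 = 7.50, rounded up to 8, so 8 needed; 7 signed. Insufficient.
Dating window: the latest signature is 29 days after the earliest; the limit is 90 days. Within the window.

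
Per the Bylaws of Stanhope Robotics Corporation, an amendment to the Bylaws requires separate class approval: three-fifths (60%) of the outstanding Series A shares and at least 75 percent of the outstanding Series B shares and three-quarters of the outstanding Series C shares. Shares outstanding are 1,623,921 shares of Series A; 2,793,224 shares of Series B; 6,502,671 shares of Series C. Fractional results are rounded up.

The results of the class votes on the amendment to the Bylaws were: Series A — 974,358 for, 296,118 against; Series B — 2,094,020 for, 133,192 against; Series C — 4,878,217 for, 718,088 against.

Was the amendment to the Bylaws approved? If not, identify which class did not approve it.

Series A: 3/5 of 1623921 = 974352.60, rounded up to 974353; 974,353 required, 974,358 in favor — approved.
Series B: 3/4 of 2793224 = 2094918; 2,094,918 required, 2,094,020 in favor — not approved.
Series C: 3/4 of 6502671 = 4877003.25, rounded up to 4877004; 4,877,004 required, 4,878,217 in favor — approved.

Not approved — the Series B shares did not give the required vote.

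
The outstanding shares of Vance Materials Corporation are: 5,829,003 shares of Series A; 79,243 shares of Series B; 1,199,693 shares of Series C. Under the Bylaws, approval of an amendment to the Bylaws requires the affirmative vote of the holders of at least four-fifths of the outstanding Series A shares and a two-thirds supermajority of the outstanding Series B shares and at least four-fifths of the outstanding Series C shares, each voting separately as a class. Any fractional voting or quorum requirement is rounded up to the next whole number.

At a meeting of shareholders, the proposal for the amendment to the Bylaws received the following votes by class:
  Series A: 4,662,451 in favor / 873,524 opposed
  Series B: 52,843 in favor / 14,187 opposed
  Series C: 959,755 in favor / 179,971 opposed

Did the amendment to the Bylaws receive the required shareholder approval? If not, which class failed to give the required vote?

Series A: 4/5 of 5829003 = 4663202.40, rounded up to 4663203; 4,663,203 required, 4,662,451 in favor — not approved.
Series B: 2/3 of 79243 = 52828.67, rounded up to 52829; 52,829 required, 52,843 in favor — approved.
Series C: 4/5 of 1199693 = 959754.40, rounded up to 959755; 959,755 required, 959,755 in favor — approved.

Not approved — the Series A shares did not give the required vote.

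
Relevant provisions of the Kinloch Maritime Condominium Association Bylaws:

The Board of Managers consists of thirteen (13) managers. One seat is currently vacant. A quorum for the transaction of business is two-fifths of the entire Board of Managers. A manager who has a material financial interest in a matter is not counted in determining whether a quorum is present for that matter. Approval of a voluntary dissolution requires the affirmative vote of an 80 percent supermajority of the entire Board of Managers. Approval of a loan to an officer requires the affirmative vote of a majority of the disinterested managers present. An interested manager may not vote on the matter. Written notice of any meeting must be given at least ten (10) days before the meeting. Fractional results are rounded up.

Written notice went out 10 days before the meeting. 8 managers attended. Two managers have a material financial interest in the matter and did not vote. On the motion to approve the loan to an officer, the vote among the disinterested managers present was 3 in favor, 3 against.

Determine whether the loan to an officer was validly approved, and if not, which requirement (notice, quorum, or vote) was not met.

Notice: 10 days given; 10 required (10 ≥ 10). Satisfied.
Quorum: 8 present, but the 2 interested managers do not count, leaving 6. Quorum is 6. Satisfied.
Vote: the loan to an officer requires a majority of the disinterested managers present (8 − 2 = 6). A majority of 6 is 4, so 4 affirmative votes are needed; 3 voted in favor. Not satisfied.

Invalid — vote requirement not satisfied.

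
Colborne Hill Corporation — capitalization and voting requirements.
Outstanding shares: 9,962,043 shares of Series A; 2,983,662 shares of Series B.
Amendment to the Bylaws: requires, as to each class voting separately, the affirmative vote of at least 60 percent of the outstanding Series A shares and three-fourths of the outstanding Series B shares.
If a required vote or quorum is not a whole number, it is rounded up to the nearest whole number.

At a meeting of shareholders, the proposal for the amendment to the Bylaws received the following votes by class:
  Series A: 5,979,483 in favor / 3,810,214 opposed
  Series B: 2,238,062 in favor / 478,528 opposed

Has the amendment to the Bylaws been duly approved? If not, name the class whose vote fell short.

Approved — every class gave the required vote.

Series A: 3/5 of 9962043 = 5977225.80, rounded up to 5977226; 5,977,226 required, 5,979,483 in favor — approved.
Series B: 3/4 of 2983662 = 2237746.50, rounded up to 2237747; 2,237,747 required, 2,238,062 in favor — approved.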